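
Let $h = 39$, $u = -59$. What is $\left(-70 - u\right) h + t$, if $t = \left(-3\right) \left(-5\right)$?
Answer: $-414$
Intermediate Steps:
$t = 15$
$\left(-70 - u\right) h + t = \left(-70 - -59\right) 39 + 15 = \left(-70 + 59\right) 39 + 15 = \left(-11\right) 39 + 15 = -429 + 15 = -414$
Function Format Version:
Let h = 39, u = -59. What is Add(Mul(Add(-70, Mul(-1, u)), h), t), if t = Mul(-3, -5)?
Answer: -414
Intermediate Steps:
t = 15
Add(Mul(Add(-70, Mul(-1, u)), h), t) = Add(Mul(Add(-70, Mul(-1, -59)), 39), 15) = Add(Mul(Add(-70, 59), 39), 15) = Add(Mul(-11, 39), 15) = Add(-429, 15) = -414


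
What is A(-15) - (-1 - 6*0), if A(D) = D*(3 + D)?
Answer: 181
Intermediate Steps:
A(-15) - (-1 - 6*0) = -15*(3 - 15) - (-1 - 6*0) = -15*(-12) - (-1 + 0) = 180 - 1*(-1) = 180 + 1 = 181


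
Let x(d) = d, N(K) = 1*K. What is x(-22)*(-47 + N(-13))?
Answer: 1320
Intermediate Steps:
N(K) = K
x(-22)*(-47 + N(-13)) = -22*(-47 - 13) = -22*(-60) = 1320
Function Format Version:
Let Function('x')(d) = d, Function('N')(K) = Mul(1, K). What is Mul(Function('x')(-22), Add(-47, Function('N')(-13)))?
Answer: 1320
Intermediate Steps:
Function('N')(K) = K
Mul(Function('x')(-22), Add(-47, Function('N')(-13))) = Mul(-22, Add(-47, -13)) = Mul(-22, -60) = 1320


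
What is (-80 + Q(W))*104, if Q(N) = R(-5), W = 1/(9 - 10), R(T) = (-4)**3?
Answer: -14976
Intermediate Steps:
R(T) = -64
W = -1 (W = 1/(-1) = -1)
Q(N) = -64
(-80 + Q(W))*104 = (-80 - 64)*104 = -144*104 = -14976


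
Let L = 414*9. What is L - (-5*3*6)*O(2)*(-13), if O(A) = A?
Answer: 1386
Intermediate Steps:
L = 3726
L - (-5*3*6)*O(2)*(-13) = 3726 - (-5*3*6)*2*(-13) = 3726 - -15*6*2*(-13) = 3726 - (-90*2)*(-13) = 3726 - (-180)*(-13) = 3726 - 1*2340 = 3726 - 2340 = 1386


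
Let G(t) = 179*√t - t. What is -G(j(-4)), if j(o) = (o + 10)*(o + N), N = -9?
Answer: -78 - 179*I*√78 ≈ -78.0 - 1580.9*I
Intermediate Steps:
j(o) = (-9 + o)*(10 + o) (j(o) = (o + 10)*(o - 9) = (10 + o)*(-9 + o) = (-9 + o)*(10 + o))
G(t) = -t + 179*√t
-G(j(-4)) = -(-(-90 - 4 + (-4)²) + 179*√(-90 - 4 + (-4)²)) = -(-(-90 - 4 + 16) + 179*√(-90 - 4 + 16)) = -(-1*(-78) + 179*√(-78)) = -(78 + 179*(I*√78)) = -(78 + 179*I*√78) = -78 - 179*I*√78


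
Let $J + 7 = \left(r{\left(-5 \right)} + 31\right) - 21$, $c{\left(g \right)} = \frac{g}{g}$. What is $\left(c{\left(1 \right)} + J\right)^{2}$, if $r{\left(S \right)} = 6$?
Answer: $100$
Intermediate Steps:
$c{\left(g \right)} = 1$
$J = 9$ ($J = -7 + \left(\left(6 + 31\right) - 21\right) = -7 + \left(37 - 21\right) = -7 + 16 = 9$)
$\left(c{\left(1 \right)} + J\right)^{2} = \left(1 + 9\right)^{2} = 10^{2} = 100$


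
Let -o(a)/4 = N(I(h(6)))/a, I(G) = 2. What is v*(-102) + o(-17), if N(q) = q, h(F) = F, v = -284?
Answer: 492464/17 ≈ 28968.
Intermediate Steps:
o(a) = -8/a
v*(-102) + o(-17) = -284*(-102) - 8/(-17) = 28968 - 8*(-1/17) = 28968 + 8/17 = 492464/17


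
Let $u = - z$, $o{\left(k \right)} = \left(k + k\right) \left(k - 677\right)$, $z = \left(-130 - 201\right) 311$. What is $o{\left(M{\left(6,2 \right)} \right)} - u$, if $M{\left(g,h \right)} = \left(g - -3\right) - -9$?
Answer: $-126665$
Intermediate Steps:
$M{\left(g,h \right)} = 12 + g$ ($M{\left(g,h \right)} = \left(g + 3\right) + 9 = \left(3 + g\right) + 9 = 12 + g$)
$z = -102941$ ($z = \left(-331\right) 311 = -102941$)
$o{\left(k \right)} = 2 k \left(-677 + k\right)$
$u = 102941$ ($u = \left(-1\right) \left(-102941\right) = 102941$)
$o{\left(M{\left(6,2 \right)} \right)} - u = 2 \left(12 + 6\right) \left(-677 + \left(12 + 6\right)\right) - 102941 = 2 \cdot 18 \left(-677 + 18\right) - 102941 = 2 \cdot 18 \left(-659\right) - 102941 = -23724 - 102941 = -126665$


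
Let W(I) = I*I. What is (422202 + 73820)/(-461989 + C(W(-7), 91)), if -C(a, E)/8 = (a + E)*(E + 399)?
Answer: -496022/1010789 ≈ -0.49073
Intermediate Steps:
W(I) = I**2
C(a, E) = -8*(399 + E)*(E + a) (C(a, E) = -8*(a + E)*(E + 399) = -8*(E + a)*(399 + E) = -8*(399 + E)*(E + a))
(422202 + 73820)/(-461989 + C(W(-7), 91)) = (422202 + 73820)/(-461989 + (-3192*91 - 3192*(-7)**2 - 8*91**2 - 8*91*(-7)**2)) = 496022/(-461989 + (-290472 - 3192*49 - 8*8281 - 8*91*49)) = 496022/(-461989 + (-290472 - 156408 - 66248 - 35672)) = 496022/(-461989 - 548800) = 496022/(-1010789) = 496022*(-1/1010789) = -496022/1010789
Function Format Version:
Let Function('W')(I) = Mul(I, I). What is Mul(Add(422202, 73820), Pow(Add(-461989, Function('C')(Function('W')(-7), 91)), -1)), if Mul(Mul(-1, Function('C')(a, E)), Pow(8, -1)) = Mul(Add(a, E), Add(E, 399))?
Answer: Rational(-496022, 1010789) ≈ -0.49073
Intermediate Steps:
Function('W')(I) = Pow(I, 2)
Function('C')(a, E) = Mul(-8, Add(399, E), Add(E, a)) (Function('C')(a, E) = Mul(-8, Mul(Add(a, E), Add(E, 399))) = Mul(-8, Mul(Add(E, a), Add(399, E))) = Mul(-8, Mul(Add(399, E), Add(E, a))) = Mul(-8, Add(399, E), Add(E, a)))
Mul(Add(422202, 73820), Pow(Add(-461989, Function('C')(Function('W')(-7), 91)), -1)) = Mul(Add(422202, 73820), Pow(Add(-461989, Add(Mul(-3192, 91), Mul(-3192, Pow(-7, 2)), Mul(-8, Pow(91, 2)), Mul(-8, 91, Pow(-7, 2)))), -1)) = Mul(496022, Pow(Add(-461989, Add(-290472, Mul(-3192, 49), Mul(-8, 8281), Mul(-8, 91, 49))), -1)) = Mul(496022, Pow(Add(-461989, Add(-290472, -156408, -66248, -35672)), -1)) = Mul(496022, Pow(Add(-461989, -548800), -1)) = Mul(496022, Pow(-1010789, -1)) = Mul(496022, Rational(-1, 1010789)) = Rational(-496022, 1010789)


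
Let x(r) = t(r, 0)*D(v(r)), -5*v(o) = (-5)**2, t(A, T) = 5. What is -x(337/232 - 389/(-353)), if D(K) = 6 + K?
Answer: -5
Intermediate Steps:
v(o) = -5 (v(o) = -1/5*(-5)**2 = -1/5*25 = -5)
x(r) = 5 (x(r) = 5*(6 - 5) = 5*1 = 5)
-x(337/232 - 389/(-353)) = -1*5 = -5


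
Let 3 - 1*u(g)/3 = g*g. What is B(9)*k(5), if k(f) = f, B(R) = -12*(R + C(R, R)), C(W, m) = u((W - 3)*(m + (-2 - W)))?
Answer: 24840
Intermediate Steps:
u(g) = 9 - 3*g**2 (u(g) = 9 - 3*g*g = 9 - 3*g**2)
C(W, m) = 9 - 3*(-3 + W)**2*(-2 + m - W)**2 (C(W, m) = 9 - 3*(W - 3)**2*(m + (-2 - W))**2 = 9 - 3*(-3 + W)**2*(-2 + m - W)**2)
B(R) = -108 - 12*R + 36*(6 - 2*R)**2 (B(R) = -12*(R + (9 - 3*(6 + R - R**2 - 3*R + R*R)**2)) = -12*(R + (9 - 3*(6 + R - R**2 - 3*R + R**2)**2)) = -12*(R + (9 - 3*(6 - 2*R)**2)) = -12*(9 + R - 3*(6 - 2*R)**2) = -108 - 12*R + 36*(6 - 2*R)**2)
B(9)*k(5) = (1188 - 876*9 + 144*9**2)*5 = (1188 - 7884 + 144*81)*5 = (1188 - 7884 + 11664)*5 = 4968*5 = 24840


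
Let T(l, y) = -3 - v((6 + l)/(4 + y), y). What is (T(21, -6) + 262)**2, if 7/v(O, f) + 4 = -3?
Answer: 67600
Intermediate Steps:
v(O, f) = -1 (v(O, f) = 7/(-4 - 3) = 7/(-7) = 7*(-1/7) = -1)
T(l, y) = -2 (T(l, y) = -3 - 1*(-1) = -3 + 1 = -2)
(T(21, -6) + 262)**2 = (-2 + 262)**2 = 260**2 = 67600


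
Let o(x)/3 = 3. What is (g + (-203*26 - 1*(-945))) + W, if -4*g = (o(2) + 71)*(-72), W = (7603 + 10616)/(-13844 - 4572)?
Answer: -53295707/18416 ≈ -2894.0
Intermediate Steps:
o(x) = 9 (o(x) = 3*3 = 9)
W = -18219/18416 (W = 18219/(-18416) = 18219*(-1/18416) = -18219/18416 ≈ -0.98930)
g = 1440 (g = -(9 + 71)*(-72)/4 = -20*(-72) = -¼*(-5760) = 1440)
(g + (-203*26 - 1*(-945))) + W = (1440 + (-203*26 - 1*(-945))) - 18219/18416 = (1440 + (-5278 + 945)) - 18219/18416 = (1440 - 4333) - 18219/18416 = -2893 - 18219/18416 = -53295707/18416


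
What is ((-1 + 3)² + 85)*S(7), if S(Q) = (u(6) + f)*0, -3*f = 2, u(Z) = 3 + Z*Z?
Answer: 0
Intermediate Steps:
u(Z) = 3 + Z²
f = -⅔ (f = -⅓*2 = -⅔ ≈ -0.66667)
S(Q) = 0 (S(Q) = ((3 + 6²) - ⅔)*0 = ((3 + 36) - ⅔)*0 = (39 - ⅔)*0 = (115/3)*0 = 0)
((-1 + 3)² + 85)*S(7) = ((-1 + 3)² + 85)*0 = (2² + 85)*0 = (4 + 85)*0 = 89*0 = 0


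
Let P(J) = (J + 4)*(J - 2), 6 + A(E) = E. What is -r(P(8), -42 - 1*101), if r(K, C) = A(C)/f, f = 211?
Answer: 149/211 ≈ 0.70616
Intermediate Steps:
A(E) = -6 + E
P(J) = (-2 + J)*(4 + J) (P(J) = (4 + J)*(-2 + J) = (-2 + J)*(4 + J))
r(K, C) = -6/211 + C/211 (r(K, C) = (-6 + C)/211 = (-6 + C)*(1/211) = -6/211 + C/211)
-r(P(8), -42 - 1*101) = -(-6/211 + (-42 - 1*101)/211) = -(-6/211 + (-42 - 101)/211) = -(-6/211 + (1/211)*(-143)) = -(-6/211 - 143/211) = -1*(-149/211) = 149/211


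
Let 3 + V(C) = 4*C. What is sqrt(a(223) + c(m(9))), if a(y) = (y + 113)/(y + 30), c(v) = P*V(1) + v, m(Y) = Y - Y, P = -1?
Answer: sqrt(20999)/253 ≈ 0.57277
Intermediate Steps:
m(Y) = 0
V(C) = -3 + 4*C
c(v) = -1 + v (c(v) = -(-3 + 4*1) + v = -(-3 + 4) + v = -1*1 + v = -1 + v)
a(y) = (113 + y)/(30 + y)
sqrt(a(223) + c(m(9))) = sqrt((113 + 223)/(30 + 223) + (-1 + 0)) = sqrt(336/253 - 1) = sqrt(83/253) = sqrt(20999)/253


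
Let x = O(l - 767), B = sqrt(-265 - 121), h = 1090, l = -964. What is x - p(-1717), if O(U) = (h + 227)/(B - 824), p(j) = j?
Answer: 194229891/113227 - 439*I*sqrt(386)/226454 ≈ 1715.4 - 0.038087*I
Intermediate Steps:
B = I*sqrt(386) (B = sqrt(-386) = I*sqrt(386) ≈ 19.647*I)
O(U) = 1317/(-824 + I*sqrt(386)) (O(U) = (1090 + 227)/(I*sqrt(386) - 824) = 1317/(-824 + I*sqrt(386)))
x = -180868/113227 - 439*I*sqrt(386)/226454 ≈ -1.5974 - 0.038087*I
x - p(-1717) = (-180868/113227 - 439*I*sqrt(386)/226454) - 1*(-1717) = (-180868/113227 - 439*I*sqrt(386)/226454) + 1717 = 194229891/113227 - 439*I*sqrt(386)/226454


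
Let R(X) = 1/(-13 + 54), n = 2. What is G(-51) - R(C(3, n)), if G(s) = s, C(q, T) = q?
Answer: -2092/41 ≈ -51.024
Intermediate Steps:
R(X) = 1/41
G(-51) - R(C(3, n)) = -51 - 1*1/41 = -51 - 1/41 = -2092/41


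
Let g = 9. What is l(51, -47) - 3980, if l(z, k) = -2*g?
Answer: -3998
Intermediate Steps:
l(z, k) = -18 (l(z, k) = -2*9 = -18)
l(51, -47) - 3980 = -18 - 3980 = -3998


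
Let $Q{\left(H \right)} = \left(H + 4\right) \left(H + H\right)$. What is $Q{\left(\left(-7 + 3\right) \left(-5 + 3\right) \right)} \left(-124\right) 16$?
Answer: $-380928$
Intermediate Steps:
$Q{\left(H \right)} = 2 H \left(4 + H\right)$ ($Q{\left(H \right)} = \left(4 + H\right) 2 H = 2 H \left(4 + H\right)$)
$Q{\left(\left(-7 + 3\right) \left(-5 + 3\right) \right)} \left(-124\right) 16 = 2 \left(-7 + 3\right) \left(-5 + 3\right) \left(4 + \left(-7 + 3\right) \left(-5 + 3\right)\right) \left(-124\right) 16 = 2 \left(\left(-4\right) \left(-2\right)\right) \left(4 - -8\right) \left(-124\right) 16 = 2 \cdot 8 \left(4 + 8\right) \left(-124\right) 16 = 2 \cdot 8 \cdot 12 \left(-124\right) 16 = 192 \left(-124\right) 16 = \left(-23808\right) 16 = -380928$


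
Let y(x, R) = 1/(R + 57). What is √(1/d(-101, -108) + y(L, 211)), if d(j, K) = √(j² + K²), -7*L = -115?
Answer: √(32031241075 + 392607940*√21865)/2929910 ≈ 0.10244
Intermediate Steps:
L = 115/7 (L = -⅐*(-115) = 115/7 ≈ 16.429)
d(j, K) = √(K² + j²)
y(x, R) = 1/(57 + R)
√(1/d(-101, -108) + y(L, 211)) = √(1/(√((-108)² + (-101)²)) + 1/(57 + 211)) = √(1/(√(11664 + 10201)) + 1/268) = √(1/(√21865) + 1/268) = √(√21865/21865 + 1/268) = √(1/268 + √21865/21865)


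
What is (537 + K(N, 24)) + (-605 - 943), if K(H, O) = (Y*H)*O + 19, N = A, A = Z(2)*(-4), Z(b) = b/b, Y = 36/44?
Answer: -11776/11 ≈ -1070.5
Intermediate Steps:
Y = 9/11 (Y = 36*(1/44) = 9/11 ≈ 0.81818)
Z(b) = 1
A = -4 (A = 1*(-4) = -4)
N = -4
K(H, O) = 19 + 9*H*O/11 (K(H, O) = (9*H/11)*O + 19 = 9*H*O/11 + 19 = 19 + 9*H*O/11)
(537 + K(N, 24)) + (-605 - 943) = (537 + (19 + (9/11)*(-4)*24)) + (-605 - 943) = (537 + (19 - 864/11)) - 1548 = (537 - 655/11) - 1548 = 5252/11 - 1548 = -11776/11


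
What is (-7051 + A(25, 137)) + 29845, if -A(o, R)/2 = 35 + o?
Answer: 22674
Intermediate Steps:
A(o, R) = -70 - 2*o (A(o, R) = -2*(35 + o) = -70 - 2*o)
(-7051 + A(25, 137)) + 29845 = (-7051 + (-70 - 2*25)) + 29845 = (-7051 + (-70 - 50)) + 29845 = (-7051 - 120) + 29845 = -7171 + 29845 = 22674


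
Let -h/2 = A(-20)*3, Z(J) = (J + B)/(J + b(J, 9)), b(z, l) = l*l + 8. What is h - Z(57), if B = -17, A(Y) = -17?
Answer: 7426/73 ≈ 101.73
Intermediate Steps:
b(z, l) = 8 + l² (b(z, l) = l² + 8 = 8 + l²)
Z(J) = (-17 + J)/(89 + J) (Z(J) = (J - 17)/(J + (8 + 9²)) = (-17 + J)/(J + (8 + 81)) = (-17 + J)/(J + 89) = (-17 + J)/(89 + J))
h = 102 (h = -(-34)*3 = -2*(-51) = 102)
h - Z(57) = 102 - (-17 + 57)/(89 + 57) = 102 - 40/146 = 102 - 1*20/73 = 102 - 20/73 = 7426/73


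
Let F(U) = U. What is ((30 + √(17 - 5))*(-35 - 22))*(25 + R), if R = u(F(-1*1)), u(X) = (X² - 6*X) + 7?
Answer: -66690 - 4446*√3 ≈ -74391.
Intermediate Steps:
u(X) = 7 + X² - 6*X
R = 14 (R = 7 + (-1*1)² - (-6) = 7 + (-1)² - 6*(-1) = 7 + 1 + 6 = 14)
((30 + √(17 - 5))*(-35 - 22))*(25 + R) = ((30 + √(17 - 5))*(-35 - 22))*(25 + 14) = ((30 + √12)*(-57))*39 = ((30 + 2*√3)*(-57))*39 = (-1710 - 114*√3)*39 = -66690 - 4446*√3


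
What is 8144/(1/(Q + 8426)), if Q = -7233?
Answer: 9715792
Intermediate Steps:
8144/(1/(Q + 8426)) = 8144/(1/(-7233 + 8426)) = 8144/(1/1193) = 8144*1193 = 9715792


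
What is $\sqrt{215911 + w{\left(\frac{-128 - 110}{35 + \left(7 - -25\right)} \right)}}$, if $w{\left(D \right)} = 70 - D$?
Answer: $\frac{3 \sqrt{107728295}}{67} \approx 464.74$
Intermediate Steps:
$\sqrt{215911 + w{\left(\frac{-128 - 110}{35 + \left(7 - -25\right)} \right)}} = \sqrt{215911 + \left(70 - \frac{-128 - 110}{35 + \left(7 - -25\right)}\right)} = \sqrt{215911 + \left(70 - - \frac{238}{35 + \left(7 + 25\right)}\right)} = \sqrt{215911 + \left(70 - - \frac{238}{35 + 32}\right)} = \sqrt{215911 + \left(70 - - \frac{238}{67}\right)} = \sqrt{215911 + \left(70 + \frac{238}{67}\right)} = \sqrt{215911 + \frac{4928}{67}} = \sqrt{\frac{14470965}{67}} = \frac{3 \sqrt{107728295}}{67}$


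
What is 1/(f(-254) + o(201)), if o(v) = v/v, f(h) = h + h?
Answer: -1/507 ≈ -0.0019724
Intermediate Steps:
f(h) = 2*h
o(v) = 1
1/(f(-254) + o(201)) = 1/(2*(-254) + 1) = 1/(-508 + 1) = 1/(-507) = -1/507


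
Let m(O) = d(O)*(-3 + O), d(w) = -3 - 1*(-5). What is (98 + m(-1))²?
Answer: 8100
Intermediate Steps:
d(w) = 2 (d(w) = -3 + 5 = 2)
m(O) = -6 + 2*O (m(O) = 2*(-3 + O) = -6 + 2*O)
(98 + m(-1))² = (98 + (-6 + 2*(-1)))² = (98 + (-6 - 2))² = (98 - 8)² = 90² = 8100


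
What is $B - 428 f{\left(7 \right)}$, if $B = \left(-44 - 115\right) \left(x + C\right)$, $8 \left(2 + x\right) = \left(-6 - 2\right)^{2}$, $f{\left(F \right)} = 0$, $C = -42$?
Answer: $5724$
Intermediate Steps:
$x = 6$ ($x = -2 + \frac{\left(-6 - 2\right)^{2}}{8} = -2 + \frac{\left(-8\right)^{2}}{8} = -2 + \frac{1}{8} \cdot 64 = -2 + 8 = 6$)
$B = 5724$ ($B = \left(-44 - 115\right) \left(6 - 42\right) = \left(-159\right) \left(-36\right) = 5724$)
$B - 428 f{\left(7 \right)} = 5724 - 0 = 5724 + 0 = 5724$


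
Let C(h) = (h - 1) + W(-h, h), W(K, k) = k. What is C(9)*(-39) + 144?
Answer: -519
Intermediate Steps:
C(h) = -1 + 2*h (C(h) = (h - 1) + h = (-1 + h) + h = -1 + 2*h)
C(9)*(-39) + 144 = (-1 + 2*9)*(-39) + 144 = (-1 + 18)*(-39) + 144 = 17*(-39) + 144 = -663 + 144 = -519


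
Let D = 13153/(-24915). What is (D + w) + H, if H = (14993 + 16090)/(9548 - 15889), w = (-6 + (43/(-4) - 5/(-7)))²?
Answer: 31177595093503/123861035760 ≈ 251.71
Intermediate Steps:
D = -13153/24915 (D = 13153*(-1/24915) = -13153/24915 ≈ -0.52792)
w = 201601/784 (w = (-6 + (43*(-¼) - 5*(-⅐)))² = (-6 + (-43/4 + 5/7))² = (-6 - 281/28)² = (-449/28)² = 201601/784 ≈ 257.14)
H = -31083/6341 (H = 31083/(-6341) = 31083*(-1/6341) = -31083/6341 ≈ -4.9019)
(D + w) + H = (-13153/24915 + 201601/784) - 31083/6341 = 5012576963/19533360 - 31083/6341 = 31177595093503/123861035760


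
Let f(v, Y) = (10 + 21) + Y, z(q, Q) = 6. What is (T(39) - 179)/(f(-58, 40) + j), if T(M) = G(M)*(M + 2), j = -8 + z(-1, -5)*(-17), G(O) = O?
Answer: -1420/39 ≈ -36.410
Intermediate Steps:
f(v, Y) = 31 + Y
j = -110 (j = -8 + 6*(-17) = -8 - 102 = -110)
T(M) = M*(2 + M) (T(M) = M*(M + 2) = M*(2 + M))
(T(39) - 179)/(f(-58, 40) + j) = (39*(2 + 39) - 179)/((31 + 40) - 110) = (39*41 - 179)/(71 - 110) = (1599 - 179)/(-39) = 1420*(-1/39) = -1420/39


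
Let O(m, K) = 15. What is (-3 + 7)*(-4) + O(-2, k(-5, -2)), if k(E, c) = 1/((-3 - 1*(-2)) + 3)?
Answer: -1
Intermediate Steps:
k(E, c) = ½ (k(E, c) = 1/((-3 + 2) + 3) = 1/(-1 + 3) = 1/2 = ½)
(-3 + 7)*(-4) + O(-2, k(-5, -2)) = (-3 + 7)*(-4) + 15 = 4*(-4) + 15 = -16 + 15 = -1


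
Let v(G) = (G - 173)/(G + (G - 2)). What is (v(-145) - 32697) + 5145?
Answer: -4022433/146 ≈ -27551.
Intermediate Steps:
v(G) = (-173 + G)/(-2 + 2*G) (v(G) = (-173 + G)/(G + (-2 + G)) = (-173 + G)/(-2 + 2*G))
(v(-145) - 32697) + 5145 = ((-173 - 145)/(2*(-1 - 145)) - 32697) + 5145 = ((½)*(-318)/(-146) - 32697) + 5145 = ((½)*(-1/146)*(-318) - 32697) + 5145 = (159/146 - 32697) + 5145 = -4773603/146 + 5145 = -4022433/146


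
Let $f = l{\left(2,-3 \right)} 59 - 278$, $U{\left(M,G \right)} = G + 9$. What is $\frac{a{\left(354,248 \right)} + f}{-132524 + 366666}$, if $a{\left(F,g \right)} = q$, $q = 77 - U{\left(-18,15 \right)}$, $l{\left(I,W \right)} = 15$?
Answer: $\frac{330}{117071} \approx 0.0028188$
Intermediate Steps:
$U{\left(M,G \right)} = 9 + G$
$f = 607$ ($f = 15 \cdot 59 - 278 = 885 - 278 = 607$)
$q = 53$ ($q = 77 - \left(9 + 15\right) = 77 - 24 = 53$)
$a{\left(F,g \right)} = 53$
$\frac{a{\left(354,248 \right)} + f}{-132524 + 366666} = \frac{53 + 607}{-132524 + 366666} = \frac{660}{234142} = 660 \cdot \frac{1}{234142} = \frac{330}{117071}$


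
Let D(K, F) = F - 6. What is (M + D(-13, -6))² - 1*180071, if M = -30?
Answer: -178307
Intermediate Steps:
D(K, F) = -6 + F
(M + D(-13, -6))² - 1*180071 = (-30 + (-6 - 6))² - 1*180071 = (-30 - 12)² - 180071 = (-42)² - 180071 = 1764 - 180071 = -178307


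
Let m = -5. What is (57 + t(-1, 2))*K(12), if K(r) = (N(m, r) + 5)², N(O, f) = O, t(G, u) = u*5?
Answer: 0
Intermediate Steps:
t(G, u) = 5*u
K(r) = 0 (K(r) = (-5 + 5)² = 0² = 0)
(57 + t(-1, 2))*K(12) = (57 + 5*2)*0 = (57 + 10)*0 = 67*0 = 0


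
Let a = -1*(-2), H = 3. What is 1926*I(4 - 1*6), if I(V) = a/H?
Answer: 1284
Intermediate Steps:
a = 2
I(V) = ⅔ (I(V) = 2/3 = 2*(⅓) = ⅔)
1926*I(4 - 1*6) = 1926*(⅔) = 1284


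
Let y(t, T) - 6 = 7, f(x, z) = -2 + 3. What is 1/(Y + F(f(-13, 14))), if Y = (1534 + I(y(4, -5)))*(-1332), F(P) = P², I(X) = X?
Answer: -1/2060603 ≈ -4.8529e-7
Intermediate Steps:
f(x, z) = 1
y(t, T) = 13 (y(t, T) = 6 + 7 = 13)
Y = -2060604 (Y = (1534 + 13)*(-1332) = 1547*(-1332) = -2060604)
1/(Y + F(f(-13, 14))) = 1/(-2060604 + 1²) = 1/(-2060604 + 1) = 1/(-2060603) = -1/2060603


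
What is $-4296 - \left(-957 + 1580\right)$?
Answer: $-4919$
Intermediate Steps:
$-4296 - \left(-957 + 1580\right) = -4296 - 623 = -4919$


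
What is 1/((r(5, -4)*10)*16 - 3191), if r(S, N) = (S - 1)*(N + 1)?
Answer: -1/5111 ≈ -0.00019566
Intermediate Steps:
r(S, N) = (1 + N)*(-1 + S) (r(S, N) = (-1 + S)*(1 + N) = (1 + N)*(-1 + S))
1/((r(5, -4)*10)*16 - 3191) = 1/(((-1 + 5 - 1*(-4) - 4*5)*10)*16 - 3191) = 1/(((-1 + 5 + 4 - 20)*10)*16 - 3191) = 1/(-12*10*16 - 3191) = 1/(-120*16 - 3191) = 1/(-1920 - 3191) = 1/(-5111) = -1/5111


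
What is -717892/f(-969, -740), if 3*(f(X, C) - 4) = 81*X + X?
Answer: 358946/13241 ≈ 27.109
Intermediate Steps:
f(X, C) = 4 + 82*X/3 (f(X, C) = 4 + (81*X + X)/3 = 4 + (82*X)/3 = 4 + 82*X/3)
-717892/f(-969, -740) = -717892/(4 + (82/3)*(-969)) = -717892/(4 - 26486) = -717892/(-26482) = -717892*(-1/26482) = 358946/13241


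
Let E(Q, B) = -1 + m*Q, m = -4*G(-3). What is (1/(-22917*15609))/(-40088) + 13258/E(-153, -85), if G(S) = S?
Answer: -17283534648910825/2394769433553288 ≈ -7.2172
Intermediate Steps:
m = 12 (m = -4*(-3) = 12)
E(Q, B) = -1 + 12*Q
(1/(-22917*15609))/(-40088) + 13258/E(-153, -85) = (1/(-22917*15609))/(-40088) + 13258/(-1 + 12*(-153)) = -1/22917*1/15609*(-1/40088) + 13258/(-1 - 1836) = -1/357711453*(-1/40088) + 13258/(-1837) = 1/14339936727864 + 13258*(-1/1837) = 1/14339936727864 - 13258/1837 = -17283534648910825/2394769433553288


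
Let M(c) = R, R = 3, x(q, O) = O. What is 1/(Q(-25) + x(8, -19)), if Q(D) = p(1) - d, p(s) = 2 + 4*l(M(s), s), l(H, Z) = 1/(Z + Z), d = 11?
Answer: -1/26 ≈ -0.038462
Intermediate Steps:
M(c) = 3
l(H, Z) = 1/(2*Z)
p(s) = 2 + 2/s (p(s) = 2 + 4*(1/(2*s)) = 2 + 2/s)
Q(D) = -7 (Q(D) = (2 + 2/1) - 1*11 = (2 + 2*1) - 11 = (2 + 2) - 11 = 4 - 11 = -7)
1/(Q(-25) + x(8, -19)) = 1/(-7 - 19) = 1/(-26) = -1/26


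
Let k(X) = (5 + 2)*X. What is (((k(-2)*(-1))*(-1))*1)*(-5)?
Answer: 70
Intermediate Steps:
k(X) = 7*X
(((k(-2)*(-1))*(-1))*1)*(-5) = ((((7*(-2))*(-1))*(-1))*1)*(-5) = ((-14*(-1)*(-1))*1)*(-5) = ((14*(-1))*1)*(-5) = -14*1*(-5) = -14*(-5) = 70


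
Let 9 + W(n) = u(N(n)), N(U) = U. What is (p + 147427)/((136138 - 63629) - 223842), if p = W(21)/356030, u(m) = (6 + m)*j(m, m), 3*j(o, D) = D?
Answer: -5248843499/5387908799 ≈ -0.97419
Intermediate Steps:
j(o, D) = D/3
u(m) = m*(6 + m)/3 (u(m) = (6 + m)*(m/3) = m*(6 + m)/3)
W(n) = -9 + n*(6 + n)/3
p = 18/35603 (p = (-9 + (⅓)*21*(6 + 21))/356030 = (-9 + (⅓)*21*27)*(1/356030) = (-9 + 189)*(1/356030) = 180*(1/356030) = 18/35603 ≈ 0.00050557)
(p + 147427)/((136138 - 63629) - 223842) = (18/35603 + 147427)/((136138 - 63629) - 223842) = 5248843499/(35603*(72509 - 223842)) = (5248843499/35603)/(-151333) = (5248843499/35603)*(-1/151333) = -5248843499/5387908799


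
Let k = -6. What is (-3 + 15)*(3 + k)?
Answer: -36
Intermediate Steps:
(-3 + 15)*(3 + k) = (-3 + 15)*(3 - 6) = 12*(-3) = -36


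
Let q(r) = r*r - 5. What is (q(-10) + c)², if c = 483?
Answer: 334084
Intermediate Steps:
q(r) = -5 + r² (q(r) = r² - 5 = -5 + r²)
(q(-10) + c)² = ((-5 + (-10)²) + 483)² = ((-5 + 100) + 483)² = (95 + 483)² = 578² = 334084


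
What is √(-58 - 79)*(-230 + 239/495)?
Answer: -113611*I*√137/495 ≈ -2686.4*I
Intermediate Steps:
√(-58 - 79)*(-230 + 239/495) = √(-137)*(-230 + 239*(1/495)) = (I*√137)*(-230 + 239/495) = (I*√137)*(-113611/495) = -113611*I*√137/495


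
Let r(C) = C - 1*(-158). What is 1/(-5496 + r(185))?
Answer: -1/5153 ≈ -0.00019406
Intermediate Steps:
r(C) = 158 + C (r(C) = C + 158 = 158 + C)
1/(-5496 + r(185)) = 1/(-5496 + (158 + 185)) = 1/(-5496 + 343) = 1/(-5153) = -1/5153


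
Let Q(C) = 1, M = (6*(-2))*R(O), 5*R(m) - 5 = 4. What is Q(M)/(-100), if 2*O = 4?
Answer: -1/100 ≈ -0.010000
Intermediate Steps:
O = 2 (O = (½)*4 = 2)
R(m) = 9/5 (R(m) = 1 + (⅕)*4 = 1 + ⅘ = 9/5)
M = -108/5 (M = (6*(-2))*(9/5) = -12*9/5 = -108/5 ≈ -21.600)
Q(M)/(-100) = 1/(-100) = -1/100*1 = -1/100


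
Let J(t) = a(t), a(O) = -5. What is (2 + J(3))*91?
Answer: -273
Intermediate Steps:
J(t) = -5
(2 + J(3))*91 = (2 - 5)*91 = -3*91 = -273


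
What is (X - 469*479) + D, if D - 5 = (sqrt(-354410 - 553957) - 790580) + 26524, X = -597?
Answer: -989299 + I*sqrt(908367) ≈ -9.893e+5 + 953.08*I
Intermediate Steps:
D = -764051 + I*sqrt(908367) (D = 5 + ((sqrt(-354410 - 553957) - 790580) + 26524) = 5 + ((sqrt(-908367) - 790580) + 26524) = 5 + ((I*sqrt(908367) - 790580) + 26524) = 5 + ((-790580 + I*sqrt(908367)) + 26524) = 5 + (-764056 + I*sqrt(908367)) = -764051 + I*sqrt(908367) ≈ -7.6405e+5 + 953.08*I)
(X - 469*479) + D = (-597 - 469*479) + (-764051 + I*sqrt(908367)) = (-597 - 224651) + (-764051 + I*sqrt(908367)) = -225248 + (-764051 + I*sqrt(908367)) = -989299 + I*sqrt(908367)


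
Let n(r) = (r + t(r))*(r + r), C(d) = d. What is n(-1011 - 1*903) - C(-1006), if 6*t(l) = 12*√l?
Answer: 7327798 - 7656*I*√1914 ≈ 7.3278e+6 - 3.3494e+5*I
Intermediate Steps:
t(l) = 2*√l (t(l) = (12*√l)/6 = 2*√l)
n(r) = 2*r*(r + 2*√r) (n(r) = (r + 2*√r)*(r + r) = (r + 2*√r)*(2*r) = 2*r*(r + 2*√r))
n(-1011 - 1*903) - C(-1006) = 2*(-1011 - 1*903)*((-1011 - 1*903) + 2*√(-1011 - 1*903)) - 1*(-1006) = 2*(-1011 - 903)*((-1011 - 903) + 2*√(-1011 - 903)) + 1006 = 2*(-1914)*(-1914 + 2*√(-1914)) + 1006 = 2*(-1914)*(-1914 + 2*(I*√1914)) + 1006 = 2*(-1914)*(-1914 + 2*I*√1914) + 1006 = (7326792 - 7656*I*√1914) + 1006 = 7327798 - 7656*I*√1914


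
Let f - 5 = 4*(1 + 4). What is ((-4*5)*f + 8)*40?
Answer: -19680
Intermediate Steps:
f = 25 (f = 5 + 4*(1 + 4) = 5 + 4*5 = 5 + 20 = 25)
((-4*5)*f + 8)*40 = (-4*5*25 + 8)*40 = (-20*25 + 8)*40 = (-500 + 8)*40 = -492*40 = -19680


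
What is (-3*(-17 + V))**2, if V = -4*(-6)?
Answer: 441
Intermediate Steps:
V = 24
(-3*(-17 + V))**2 = (-3*(-17 + 24))**2 = (-3*7)**2 = (-21)**2 = 441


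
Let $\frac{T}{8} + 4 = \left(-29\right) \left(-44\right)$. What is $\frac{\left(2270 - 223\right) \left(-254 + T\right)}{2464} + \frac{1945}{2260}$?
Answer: $\frac{104332153}{12656} \approx 8243.7$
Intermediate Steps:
$T = 10176$ ($T = -32 + 8 \left(\left(-29\right) \left(-44\right)\right) = -32 + 8 \cdot 1276 = -32 + 10208 = 10176$)
$\frac{\left(2270 - 223\right) \left(-254 + T\right)}{2464} + \frac{1945}{2260} = \frac{\left(2270 - 223\right) \left(-254 + 10176\right)}{2464} + \frac{1945}{2260} = 2047 \cdot 9922 \cdot \frac{1}{2464} + 1945 \cdot \frac{1}{2260} = 20310334 \cdot \frac{1}{2464} + \frac{389}{452} = \frac{923197}{112} + \frac{389}{452} = \frac{104332153}{12656}$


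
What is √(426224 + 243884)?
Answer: 2*√167527 ≈ 818.60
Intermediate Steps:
√(426224 + 243884) = √670108 = 2*√167527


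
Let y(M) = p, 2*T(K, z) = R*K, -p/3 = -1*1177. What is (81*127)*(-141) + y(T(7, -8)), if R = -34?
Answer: -1446936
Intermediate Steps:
p = 3531 (p = -(-3)*1177 = -3*(-1177) = 3531)
T(K, z) = -17*K (T(K, z) = (-34*K)/2 = -17*K)
y(M) = 3531
(81*127)*(-141) + y(T(7, -8)) = (81*127)*(-141) + 3531 = 10287*(-141) + 3531 = -1450467 + 3531 = -1446936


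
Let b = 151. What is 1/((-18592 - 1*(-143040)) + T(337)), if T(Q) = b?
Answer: 1/124599 ≈ 8.0257e-6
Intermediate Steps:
T(Q) = 151
1/((-18592 - 1*(-143040)) + T(337)) = 1/((-18592 - 1*(-143040)) + 151) = 1/((-18592 + 143040) + 151) = 1/(124448 + 151) = 1/124599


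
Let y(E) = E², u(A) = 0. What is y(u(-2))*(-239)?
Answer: 0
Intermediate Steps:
y(u(-2))*(-239) = 0²*(-239) = 0*(-239) = 0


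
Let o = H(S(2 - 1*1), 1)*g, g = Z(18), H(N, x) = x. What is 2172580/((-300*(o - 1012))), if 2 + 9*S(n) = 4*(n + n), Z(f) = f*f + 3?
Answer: 108629/10275 ≈ 10.572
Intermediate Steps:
Z(f) = 3 + f**2 (Z(f) = f**2 + 3 = 3 + f**2)
S(n) = -2/9 + 8*n/9 (S(n) = -2/9 + (4*(n + n))/9 = -2/9 + (4*(2*n))/9 = -2/9 + (8*n)/9 = -2/9 + 8*n/9)
g = 327 (g = 3 + 18**2 = 3 + 324 = 327)
o = 327 (o = 1*327 = 327)
2172580/((-300*(o - 1012))) = 2172580/((-300*(327 - 1012))) = 2172580/((-300*(-685))) = 2172580/205500 = 2172580*(1/205500) = 108629/10275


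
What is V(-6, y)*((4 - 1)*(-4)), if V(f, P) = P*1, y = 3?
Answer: -36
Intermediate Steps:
V(f, P) = P
V(-6, y)*((4 - 1)*(-4)) = 3*((4 - 1)*(-4)) = 3*(3*(-4)) = 3*(-12) = -36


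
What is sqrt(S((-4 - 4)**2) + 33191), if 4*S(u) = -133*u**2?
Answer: I*sqrt(103001) ≈ 320.94*I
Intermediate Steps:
S(u) = -133*u**2/4 (S(u) = (-133*u**2)/4 = -133*u**2/4)
sqrt(S((-4 - 4)**2) + 33191) = sqrt(-133*(-4 - 4)**4/4 + 33191) = sqrt(-133*((-8)**2)**2/4 + 33191) = sqrt(-133/4*64**2 + 33191) = sqrt(-133/4*4096 + 33191) = sqrt(-136192 + 33191) = sqrt(-103001) = I*sqrt(103001)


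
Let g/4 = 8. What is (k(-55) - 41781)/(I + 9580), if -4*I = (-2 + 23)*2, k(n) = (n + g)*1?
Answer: -83608/19139 ≈ -4.3685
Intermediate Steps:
g = 32 (g = 4*8 = 32)
k(n) = 32 + n (k(n) = (n + 32)*1 = (32 + n)*1 = 32 + n)
I = -21/2 (I = -(-2 + 23)*2/4 = -21*2/4 = -¼*42 = -21/2 ≈ -10.500)
(k(-55) - 41781)/(I + 9580) = ((32 - 55) - 41781)/(-21/2 + 9580) = (-23 - 41781)/(19139/2) = -41804*2/19139 = -83608/19139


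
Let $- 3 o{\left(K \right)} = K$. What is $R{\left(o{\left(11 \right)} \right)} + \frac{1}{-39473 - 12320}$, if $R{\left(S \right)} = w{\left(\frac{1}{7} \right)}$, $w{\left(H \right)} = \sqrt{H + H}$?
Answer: $- \frac{1}{51793} + \frac{\sqrt{14}}{7} \approx 0.5345$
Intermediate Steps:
$o{\left(K \right)} = - \frac{K}{3}$
$w{\left(H \right)} = \sqrt{2} \sqrt{H}$ ($w{\left(H \right)} = \sqrt{2 H} = \sqrt{2} \sqrt{H}$)
$R{\left(S \right)} = \frac{\sqrt{14}}{7}$ ($R{\left(S \right)} = \sqrt{2} \sqrt{\frac{1}{7}} = \frac{\sqrt{2}}{\sqrt{7}} = \sqrt{2} \frac{\sqrt{7}}{7} = \frac{\sqrt{14}}{7}$)
$R{\left(o{\left(11 \right)} \right)} + \frac{1}{-39473 - 12320} = \frac{\sqrt{14}}{7} + \frac{1}{-39473 - 12320} = \frac{\sqrt{14}}{7} + \frac{1}{-51793} = \frac{\sqrt{14}}{7} - \frac{1}{51793} = - \frac{1}{51793} + \frac{\sqrt{14}}{7}$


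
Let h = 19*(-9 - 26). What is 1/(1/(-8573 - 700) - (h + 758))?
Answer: -9273/862390 ≈ -0.010753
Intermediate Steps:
h = -665 (h = 19*(-35) = -665)
1/(1/(-8573 - 700) - (h + 758)) = 1/(1/(-8573 - 700) - (-665 + 758)) = 1/(1/(-9273) - 1*93) = 1/(-1/9273 - 93) = 1/(-862390/9273) = -9273/862390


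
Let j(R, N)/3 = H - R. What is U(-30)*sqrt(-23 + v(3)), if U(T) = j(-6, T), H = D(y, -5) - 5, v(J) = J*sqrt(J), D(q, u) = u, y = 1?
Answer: -12*I*sqrt(23 - 3*sqrt(3)) ≈ -50.634*I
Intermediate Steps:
v(J) = J**(3/2)
H = -10 (H = -5 - 5 = -10)
j(R, N) = -30 - 3*R (j(R, N) = 3*(-10 - R) = -30 - 3*R)
U(T) = -12 (U(T) = -30 - 3*(-6) = -30 + 18 = -12)
U(-30)*sqrt(-23 + v(3)) = -12*sqrt(-23 + 3**(3/2)) = -12*sqrt(-23 + 3*sqrt(3))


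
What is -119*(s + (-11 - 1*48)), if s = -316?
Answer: 44625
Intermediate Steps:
-119*(s + (-11 - 1*48)) = -119*(-316 + (-11 - 1*48)) = -119*(-316 + (-11 - 48)) = -119*(-316 - 59) = -119*(-375) = 44625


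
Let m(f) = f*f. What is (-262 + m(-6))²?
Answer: 51076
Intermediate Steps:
m(f) = f²
(-262 + m(-6))² = (-262 + (-6)²)² = (-262 + 36)² = (-226)² = 51076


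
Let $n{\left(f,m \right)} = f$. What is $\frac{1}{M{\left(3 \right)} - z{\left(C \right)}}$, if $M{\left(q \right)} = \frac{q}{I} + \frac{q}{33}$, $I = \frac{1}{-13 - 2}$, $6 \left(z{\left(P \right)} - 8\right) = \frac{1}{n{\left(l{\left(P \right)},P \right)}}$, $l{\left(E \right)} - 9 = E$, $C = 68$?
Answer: $- \frac{462}{24445} \approx -0.0189$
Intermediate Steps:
$l{\left(E \right)} = 9 + E$
$z{\left(P \right)} = 8 + \frac{1}{6 \left(9 + P\right)}$
$I = - \frac{1}{15}$ ($I = \frac{1}{-15} = - \frac{1}{15} \approx -0.066667$)
$M{\left(q \right)} = - \frac{494 q}{33}$ ($M{\left(q \right)} = \frac{q}{- \frac{1}{15}} + \frac{q}{33} = q \left(-15\right) + q \frac{1}{33} = - 15 q + \frac{q}{33} = - \frac{494 q}{33}$)
$\frac{1}{M{\left(3 \right)} - z{\left(C \right)}} = \frac{1}{\left(- \frac{494}{33}\right) 3 - \frac{433 + 48 \cdot 68}{6 \left(9 + 68\right)}} = \frac{1}{- \frac{494}{11} - \frac{433 + 3264}{6 \cdot 77}} = \frac{1}{- \frac{494}{11} - \frac{1}{6} \cdot \frac{1}{77} \cdot 3697} = \frac{1}{- \frac{494}{11} - \frac{3697}{462}} = \frac{1}{- \frac{24445}{462}} = - \frac{462}{24445}$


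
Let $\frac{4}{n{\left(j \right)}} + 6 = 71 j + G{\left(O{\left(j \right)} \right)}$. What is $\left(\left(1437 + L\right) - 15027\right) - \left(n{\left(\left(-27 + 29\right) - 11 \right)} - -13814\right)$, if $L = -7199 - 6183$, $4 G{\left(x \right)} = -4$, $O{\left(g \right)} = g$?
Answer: $- \frac{13173876}{323} \approx -40786.0$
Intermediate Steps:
$G{\left(x \right)} = -1$ ($G{\left(x \right)} = \frac{1}{4} \left(-4\right) = -1$)
$L = -13382$
$n{\left(j \right)} = \frac{4}{-7 + 71 j}$ ($n{\left(j \right)} = \frac{4}{-6 + \left(71 j - 1\right)} = \frac{4}{-6 + \left(-1 + 71 j\right)} = \frac{4}{-7 + 71 j}$)
$\left(\left(1437 + L\right) - 15027\right) - \left(n{\left(\left(-27 + 29\right) - 11 \right)} - -13814\right) = \left(\left(1437 - 13382\right) - 15027\right) - \left(\frac{4}{-7 + 71 \left(\left(-27 + 29\right) - 11\right)} - -13814\right) = \left(-11945 - 15027\right) - \left(\frac{4}{-7 + 71 \left(2 - 11\right)} + 13814\right) = -26972 - \left(\frac{4}{-7 + 71 \left(-9\right)} + 13814\right) = -26972 - \left(\frac{4}{-7 - 639} + 13814\right) = -26972 - \left(\frac{4}{-646} + 13814\right) = -26972 - \left(4 \left(- \frac{1}{646}\right) + 13814\right) = -26972 - \left(- \frac{2}{323} + 13814\right) = -26972 - \frac{4461920}{323} = - \frac{13173876}{323}$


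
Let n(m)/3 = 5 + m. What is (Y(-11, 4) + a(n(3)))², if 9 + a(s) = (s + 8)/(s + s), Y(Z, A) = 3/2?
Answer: 1681/36 ≈ 46.694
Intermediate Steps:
Y(Z, A) = 3/2 (Y(Z, A) = 3*(½) = 3/2)
n(m) = 15 + 3*m (n(m) = 3*(5 + m) = 15 + 3*m)
a(s) = -9 + (8 + s)/(2*s) (a(s) = -9 + (s + 8)/(s + s) = -9 + (8 + s)/((2*s)) = -9 + (8 + s)*(1/(2*s)) = -9 + (8 + s)/(2*s))
(Y(-11, 4) + a(n(3)))² = (3/2 + (-17/2 + 4/(15 + 3*3)))² = (3/2 + (-17/2 + 4/(15 + 9)))² = (3/2 + (-17/2 + 4/24))² = (3/2 + (-17/2 + 4*(1/24)))² = (3/2 + (-17/2 + ⅙))² = (3/2 - 25/3)² = (-41/6)² = 1681/36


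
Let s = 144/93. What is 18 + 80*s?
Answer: 4398/31 ≈ 141.87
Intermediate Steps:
s = 48/31 (s = 144*(1/93) = 48/31 ≈ 1.5484)
18 + 80*s = 18 + 80*(48/31) = 18 + 3840/31 = 4398/31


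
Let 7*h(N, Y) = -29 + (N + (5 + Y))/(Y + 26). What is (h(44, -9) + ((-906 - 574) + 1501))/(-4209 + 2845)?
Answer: -3/238 ≈ -0.012605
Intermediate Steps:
h(N, Y) = -29/7 + (5 + N + Y)/(7*(26 + Y)) (h(N, Y) = (-29 + (N + (5 + Y))/(Y + 26))/7 = (-29 + (5 + N + Y)/(26 + Y))/7 = -29/7 + (5 + N + Y)/(7*(26 + Y)))
(h(44, -9) + ((-906 - 574) + 1501))/(-4209 + 2845) = ((-749 + 44 - 28*(-9))/(7*(26 - 9)) + ((-906 - 574) + 1501))/(-4209 + 2845) = ((1/7)*(-749 + 44 + 252)/17 + (-1480 + 1501))/(-1364) = ((1/7)*(1/17)*(-453) + 21)*(-1/1364) = (-453/119 + 21)*(-1/1364) = (2046/119)*(-1/1364) = -3/238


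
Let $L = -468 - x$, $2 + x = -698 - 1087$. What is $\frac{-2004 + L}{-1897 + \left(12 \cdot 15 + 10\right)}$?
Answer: $\frac{685}{1707} \approx 0.40129$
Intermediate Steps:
$x = -1787$ ($x = -2 - 1785 = -1787$)
$L = 1319$ ($L = -468 - -1787 = -468 + 1787 = 1319$)
$\frac{-2004 + L}{-1897 + \left(12 \cdot 15 + 10\right)} = \frac{-2004 + 1319}{-1897 + \left(12 \cdot 15 + 10\right)} = - \frac{685}{-1897 + \left(180 + 10\right)} = - \frac{685}{-1897 + 190} = - \frac{685}{-1707} = \left(-685\right) \left(- \frac{1}{1707}\right) = \frac{685}{1707}$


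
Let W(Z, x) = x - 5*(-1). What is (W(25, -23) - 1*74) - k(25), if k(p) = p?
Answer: -117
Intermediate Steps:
W(Z, x) = 5 + x (W(Z, x) = x + 5 = 5 + x)
(W(25, -23) - 1*74) - k(25) = ((5 - 23) - 1*74) - 1*25 = (-18 - 74) - 25 = -92 - 25 = -117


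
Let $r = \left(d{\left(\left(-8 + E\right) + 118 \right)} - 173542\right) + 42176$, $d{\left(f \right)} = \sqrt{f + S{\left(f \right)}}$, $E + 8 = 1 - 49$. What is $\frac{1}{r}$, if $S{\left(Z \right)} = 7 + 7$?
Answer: $- \frac{65683}{8628512944} - \frac{\sqrt{17}}{8628512944} \approx -7.6128 \cdot 10^{-6}$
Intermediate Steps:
$E = -56$ ($E = -8 + \left(1 - 49\right) = -8 - 48 = -56$)
$S{\left(Z \right)} = 14$
$d{\left(f \right)} = \sqrt{14 + f}$ ($d{\left(f \right)} = \sqrt{f + 14} = \sqrt{14 + f}$)
$r = -131366 + 2 \sqrt{17}$ ($r = \left(\sqrt{14 + \left(\left(-8 - 56\right) + 118\right)} - 173542\right) + 42176 = \left(\sqrt{14 + \left(-64 + 118\right)} - 173542\right) + 42176 = \left(\sqrt{14 + 54} - 173542\right) + 42176 = \left(\sqrt{68} - 173542\right) + 42176 = \left(2 \sqrt{17} - 173542\right) + 42176 = \left(-173542 + 2 \sqrt{17}\right) + 42176 = -131366 + 2 \sqrt{17} \approx -1.3136 \cdot 10^{5}$)
$\frac{1}{r} = \frac{1}{-131366 + 2 \sqrt{17}}$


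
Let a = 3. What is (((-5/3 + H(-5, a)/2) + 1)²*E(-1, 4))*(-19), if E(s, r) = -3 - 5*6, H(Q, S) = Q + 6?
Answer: 209/12 ≈ 17.417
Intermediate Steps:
H(Q, S) = 6 + Q
E(s, r) = -33 (E(s, r) = -3 - 30 = -33)
(((-5/3 + H(-5, a)/2) + 1)²*E(-1, 4))*(-19) = (((-5/3 + (6 - 5)/2) + 1)²*(-33))*(-19) = (((-5*⅓ + 1*(½)) + 1)²*(-33))*(-19) = (((-5/3 + ½) + 1)²*(-33))*(-19) = ((-7/6 + 1)²*(-33))*(-19) = ((-⅙)²*(-33))*(-19) = ((1/36)*(-33))*(-19) = -11/12*(-19) = 209/12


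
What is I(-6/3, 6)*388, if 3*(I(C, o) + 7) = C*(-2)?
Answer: -6596/3 ≈ -2198.7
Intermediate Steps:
I(C, o) = -7 - 2*C/3 (I(C, o) = -7 + (C*(-2))/3 = -7 + (-2*C)/3 = -7 - 2*C/3)
I(-6/3, 6)*388 = (-7 - (-4)/3)*388 = (-7 - ⅔*(-2))*388 = (-7 + 4/3)*388 = -17/3*388 = -6596/3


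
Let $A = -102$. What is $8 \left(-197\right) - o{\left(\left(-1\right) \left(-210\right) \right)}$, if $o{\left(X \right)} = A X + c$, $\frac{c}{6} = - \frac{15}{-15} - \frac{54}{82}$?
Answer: $\frac{813520}{41} \approx 19842.0$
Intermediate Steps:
$c = \frac{84}{41}$ ($c = 6 \left(- \frac{15}{-15} - \frac{54}{82}\right) = 6 \left(\left(-15\right) \left(- \frac{1}{15}\right) - \frac{27}{41}\right) = 6 \left(1 - \frac{27}{41}\right) = 6 \cdot \frac{14}{41} = \frac{84}{41} \approx 2.0488$)
$o{\left(X \right)} = \frac{84}{41} - 102 X$ ($o{\left(X \right)} = - 102 X + \frac{84}{41} = \frac{84}{41} - 102 X$)
$8 \left(-197\right) - o{\left(\left(-1\right) \left(-210\right) \right)} = 8 \left(-197\right) - \left(\frac{84}{41} - 102 \left(\left(-1\right) \left(-210\right)\right)\right) = -1576 - \left(\frac{84}{41} - 21420\right) = -1576 - - \frac{878136}{41} = -1576 + \frac{878136}{41} = \frac{813520}{41}$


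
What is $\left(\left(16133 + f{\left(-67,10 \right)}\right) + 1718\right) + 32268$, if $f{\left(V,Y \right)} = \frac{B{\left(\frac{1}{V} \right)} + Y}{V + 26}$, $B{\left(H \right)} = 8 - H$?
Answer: $\frac{137675686}{2747} \approx 50119.0$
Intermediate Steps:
$f{\left(V,Y \right)} = \frac{8 + Y - \frac{1}{V}}{26 + V}$ ($f{\left(V,Y \right)} = \frac{\left(8 - \frac{1}{V}\right) + Y}{V + 26} = \frac{8 + Y - \frac{1}{V}}{26 + V}$)
$\left(\left(16133 + f{\left(-67,10 \right)}\right) + 1718\right) + 32268 = \left(\left(16133 + \frac{-1 + 8 \left(-67\right) - 670}{\left(-67\right) \left(26 - 67\right)}\right) + 1718\right) + 32268 = \left(\left(16133 - \frac{-1 - 536 - 670}{67 \left(-41\right)}\right) + 1718\right) + 32268 = \left(\left(16133 - \left(- \frac{1}{2747}\right) \left(-1207\right)\right) + 1718\right) + 32268 = \left(\left(16133 - \frac{1207}{2747}\right) + 1718\right) + 32268 = \left(\frac{44316144}{2747} + 1718\right) + 32268 = \frac{49035490}{2747} + 32268 = \frac{137675686}{2747}$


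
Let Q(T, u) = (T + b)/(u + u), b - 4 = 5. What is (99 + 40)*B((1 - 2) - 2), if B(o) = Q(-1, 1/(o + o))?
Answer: -3336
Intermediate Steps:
b = 9 (b = 4 + 5 = 9)
Q(T, u) = (9 + T)/(2*u) (Q(T, u) = (T + 9)/(u + u) = (9 + T)/((2*u)) = (9 + T)*(1/(2*u)) = (9 + T)/(2*u))
B(o) = 8*o (B(o) = (9 - 1)/(2*(1/(o + o))) = (½)*8/1/(2*o) = (½)*8/(1/(2*o)) = (½)*(2*o)*8 = 8*o)
(99 + 40)*B((1 - 2) - 2) = (99 + 40)*(8*((1 - 2) - 2)) = 139*(8*(-1 - 2)) = 139*(8*(-3)) = 139*(-24) = -3336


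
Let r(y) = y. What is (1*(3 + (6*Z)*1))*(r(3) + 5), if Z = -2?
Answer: -72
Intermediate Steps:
(1*(3 + (6*Z)*1))*(r(3) + 5) = (1*(3 + (6*(-2))*1))*(3 + 5) = (1*(3 - 12*1))*8 = (1*(3 - 12))*8 = (1*(-9))*8 = -9*8 = -72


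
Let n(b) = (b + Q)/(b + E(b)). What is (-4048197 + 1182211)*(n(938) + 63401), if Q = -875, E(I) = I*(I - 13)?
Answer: -11273427140721149/62042 ≈ -1.8171e+11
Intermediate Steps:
E(I) = I*(-13 + I)
n(b) = (-875 + b)/(b + b*(-13 + b)) (n(b) = (b - 875)/(b + b*(-13 + b)) = (-875 + b)/(b + b*(-13 + b)))
(-4048197 + 1182211)*(n(938) + 63401) = (-4048197 + 1182211)*((-875 + 938)/(938*(-12 + 938)) + 63401) = -2865986*((1/938)*63/926 + 63401) = -2865986*((1/938)*(1/926)*63 + 63401) = -2865986*(9/124084 + 63401) = -2865986*7867049693/124084 = -11273427140721149/62042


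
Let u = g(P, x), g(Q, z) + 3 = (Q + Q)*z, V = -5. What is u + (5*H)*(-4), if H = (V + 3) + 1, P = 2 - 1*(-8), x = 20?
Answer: 417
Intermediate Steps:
P = 10 (P = 2 + 8 = 10)
H = -1 (H = (-5 + 3) + 1 = -2 + 1 = -1)
g(Q, z) = -3 + 2*Q*z (g(Q, z) = -3 + (Q + Q)*z = -3 + (2*Q)*z = -3 + 2*Q*z)
u = 397 (u = -3 + 2*10*20 = -3 + 400 = 397)
u + (5*H)*(-4) = 397 + (5*(-1))*(-4) = 397 - 5*(-4) = 397 + 20 = 417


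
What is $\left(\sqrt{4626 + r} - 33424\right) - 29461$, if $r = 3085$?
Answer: $-62885 + \sqrt{7711} \approx -62797.0$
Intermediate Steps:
$\left(\sqrt{4626 + r} - 33424\right) - 29461 = \left(\sqrt{4626 + 3085} - 33424\right) - 29461 = \left(\sqrt{7711} - 33424\right) - 29461 = \left(-33424 + \sqrt{7711}\right) - 29461 = -62885 + \sqrt{7711}$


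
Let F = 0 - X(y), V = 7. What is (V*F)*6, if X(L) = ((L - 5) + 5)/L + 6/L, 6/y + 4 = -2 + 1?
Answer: 168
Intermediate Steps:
y = -6/5 (y = 6/(-4 + (-2 + 1)) = 6/(-4 - 1) = 6/(-5) = 6*(-1/5) = -6/5 ≈ -1.2000)
X(L) = 1 + 6/L (X(L) = ((-5 + L) + 5)/L + 6/L = L/L + 6/L = 1 + 6/L)
F = 4 (F = 0 - (6 - 6/5)/(-6/5) = 0 - (-5)*24/(6*5) = 0 - 1*(-4) = 0 + 4 = 4)
(V*F)*6 = (7*4)*6 = 28*6 = 168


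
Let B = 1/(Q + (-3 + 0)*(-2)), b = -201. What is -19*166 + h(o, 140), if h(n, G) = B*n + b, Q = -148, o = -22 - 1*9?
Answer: -476379/142 ≈ -3354.8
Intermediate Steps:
o = -31 (o = -22 - 9 = -31)
B = -1/142 (B = 1/(-148 + (-3 + 0)*(-2)) = 1/(-148 - 3*(-2)) = 1/(-148 + 6) = 1/(-142) = -1/142 ≈ -0.0070423)
h(n, G) = -201 - n/142 (h(n, G) = -n/142 - 201 = -201 - n/142)
-19*166 + h(o, 140) = -19*166 + (-201 - 1/142*(-31)) = -3154 + (-201 + 31/142) = -3154 - 28511/142 = -476379/142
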